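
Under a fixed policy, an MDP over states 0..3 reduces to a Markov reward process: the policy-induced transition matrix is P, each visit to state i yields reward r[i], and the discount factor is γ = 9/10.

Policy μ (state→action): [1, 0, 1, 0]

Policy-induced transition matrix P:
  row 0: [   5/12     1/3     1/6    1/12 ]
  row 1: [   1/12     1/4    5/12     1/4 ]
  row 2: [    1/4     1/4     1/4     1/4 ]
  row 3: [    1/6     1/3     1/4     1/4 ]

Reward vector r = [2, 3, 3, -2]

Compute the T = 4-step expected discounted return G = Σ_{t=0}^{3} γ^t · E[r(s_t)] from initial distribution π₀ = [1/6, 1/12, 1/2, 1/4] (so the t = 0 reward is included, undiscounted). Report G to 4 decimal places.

G = 5.7147

t=0: π = [0.1667, 0.0833, 0.5000, 0.2500], E[r] = 1.5833, γ^t·E[r] = 1.583333, running G = 1.583333
t=1: π = [0.2431, 0.2847, 0.2500, 0.2222], E[r] = 1.6458, γ^t·E[r] = 1.481250, running G = 3.064583
t=2: π = [0.2245, 0.2888, 0.2772, 0.2095], E[r] = 1.7280, γ^t·E[r] = 1.399688, running G = 4.464271
t=3: π = [0.2218, 0.2862, 0.2794, 0.2126], E[r] = 1.7153, γ^t·E[r] = 1.250438, running G = 5.714708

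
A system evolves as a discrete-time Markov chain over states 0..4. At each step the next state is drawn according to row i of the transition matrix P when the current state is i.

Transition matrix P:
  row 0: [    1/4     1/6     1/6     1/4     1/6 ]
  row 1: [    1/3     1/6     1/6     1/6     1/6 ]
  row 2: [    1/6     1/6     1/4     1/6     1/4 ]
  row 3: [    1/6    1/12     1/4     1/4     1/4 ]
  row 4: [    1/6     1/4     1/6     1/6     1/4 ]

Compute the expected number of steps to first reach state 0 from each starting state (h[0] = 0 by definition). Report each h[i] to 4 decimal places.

h = [0.0000, 4.2752, 5.1231, 5.2002, 5.0525]

First-step conditioning: h[0] = 0; for i ≠ 0, h[i] = 1 + Σ_k P[i][k]·h[k].
  h[1] = 1 + 1/6·h[1] + 1/6·h[2] + 1/6·h[3] + 1/6·h[4]
  h[2] = 1 + 1/6·h[1] + 1/4·h[2] + 1/6·h[3] + 1/4·h[4]
  h[3] = 1 + 1/12·h[1] + 1/4·h[2] + 1/4·h[3] + 1/4·h[4]
  h[4] = 1 + 1/4·h[1] + 1/6·h[2] + 1/6·h[3] + 1/4·h[4]
Solving the 4×4 linear system over states ≠ 0 gives exactly h = [0, 3993/934, 4785/934, 4857/934, 4719/934] (h[0] = 0 is the target).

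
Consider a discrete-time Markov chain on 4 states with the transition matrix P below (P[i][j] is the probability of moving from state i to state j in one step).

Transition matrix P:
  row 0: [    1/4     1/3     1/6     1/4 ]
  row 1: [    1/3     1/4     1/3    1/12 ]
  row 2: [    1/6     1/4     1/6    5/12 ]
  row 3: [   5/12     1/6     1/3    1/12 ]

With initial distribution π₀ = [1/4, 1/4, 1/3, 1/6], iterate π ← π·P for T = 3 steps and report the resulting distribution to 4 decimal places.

t=0: π = [0.2500, 0.2500, 0.3333, 0.1667]
t=1: π = [0.2708, 0.2569, 0.2361, 0.2361]
t=2: π = [0.2911, 0.2529, 0.2488, 0.2072]
t=3: π = [0.2849, 0.2570, 0.2433, 0.2148]

π = [0.2849, 0.2570, 0.2433, 0.2148]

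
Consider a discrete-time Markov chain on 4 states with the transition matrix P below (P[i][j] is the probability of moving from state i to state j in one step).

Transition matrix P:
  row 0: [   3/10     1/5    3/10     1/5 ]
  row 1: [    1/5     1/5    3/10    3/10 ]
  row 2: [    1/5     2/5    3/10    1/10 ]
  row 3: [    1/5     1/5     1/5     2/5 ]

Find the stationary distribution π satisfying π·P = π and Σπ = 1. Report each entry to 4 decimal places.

Balance equations π_j = Σ_i π_i·P[i][j]:
  π_0 = 3/10·π_0 + 1/5·π_1 + 1/5·π_2 + 1/5·π_3
  π_1 = 1/5·π_0 + 1/5·π_1 + 2/5·π_2 + 1/5·π_3
  π_2 = 3/10·π_0 + 3/10·π_1 + 3/10·π_2 + 1/5·π_3
  normalize: π_0 + π_1 + π_2 + π_3 = 1
Solving the linear system gives exactly π = [2/9, 101/396, 109/396, 49/198].

π = [0.2222, 0.2551, 0.2753, 0.2475]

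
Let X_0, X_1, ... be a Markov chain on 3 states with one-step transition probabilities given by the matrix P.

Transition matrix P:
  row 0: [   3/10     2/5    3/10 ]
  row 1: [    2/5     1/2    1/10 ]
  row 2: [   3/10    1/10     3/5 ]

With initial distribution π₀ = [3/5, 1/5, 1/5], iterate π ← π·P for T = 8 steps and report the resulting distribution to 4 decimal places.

π = [0.3333, 0.3334, 0.3332]

t=0: π = [0.6000, 0.2000, 0.2000]
t=1: π = [0.3200, 0.3600, 0.3200]
t=2: π = [0.3360, 0.3400, 0.3240]
t=3: π = [0.3340, 0.3368, 0.3292]
t=4: π = [0.3337, 0.3349, 0.3314]
t=5: π = [0.3335, 0.3341, 0.3324]
t=6: π = [0.3334, 0.3337, 0.3329]
t=7: π = [0.3334, 0.3335, 0.3331]
t=8: π = [0.3333, 0.3334, 0.3332]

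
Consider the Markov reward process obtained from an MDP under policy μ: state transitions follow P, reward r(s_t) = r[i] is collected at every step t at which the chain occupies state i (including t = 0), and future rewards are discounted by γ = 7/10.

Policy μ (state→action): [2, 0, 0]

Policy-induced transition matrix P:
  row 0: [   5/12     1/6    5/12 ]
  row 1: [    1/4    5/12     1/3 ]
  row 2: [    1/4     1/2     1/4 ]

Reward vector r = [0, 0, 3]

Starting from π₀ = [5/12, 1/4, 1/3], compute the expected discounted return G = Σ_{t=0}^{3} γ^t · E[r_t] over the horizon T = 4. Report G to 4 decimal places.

G = 2.5426

t=0: π = [0.4167, 0.2500, 0.3333], E[r] = 1.0000, γ^t·E[r] = 1.000000, running G = 1.000000
t=1: π = [0.3194, 0.3403, 0.3403], E[r] = 1.0208, γ^t·E[r] = 0.714583, running G = 1.714583
t=2: π = [0.3032, 0.3652, 0.3316], E[r] = 0.9948, γ^t·E[r] = 0.487448, running G = 2.202031
t=3: π = [0.3005, 0.3685, 0.3310], E[r] = 0.9929, γ^t·E[r] = 0.340568, running G = 2.542600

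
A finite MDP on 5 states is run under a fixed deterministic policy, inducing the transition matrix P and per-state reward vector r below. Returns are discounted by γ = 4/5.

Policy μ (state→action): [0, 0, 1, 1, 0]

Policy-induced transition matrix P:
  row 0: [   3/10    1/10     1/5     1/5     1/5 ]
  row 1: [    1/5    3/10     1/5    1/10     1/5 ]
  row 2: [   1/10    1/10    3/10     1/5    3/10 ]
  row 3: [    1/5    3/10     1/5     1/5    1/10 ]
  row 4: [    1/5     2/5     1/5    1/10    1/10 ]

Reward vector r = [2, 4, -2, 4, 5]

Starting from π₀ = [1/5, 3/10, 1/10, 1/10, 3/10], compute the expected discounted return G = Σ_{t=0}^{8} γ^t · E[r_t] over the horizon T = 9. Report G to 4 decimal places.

G = 11.5142

t=0: π = [0.2000, 0.3000, 0.1000, 0.1000, 0.3000], E[r] = 3.3000, γ^t·E[r] = 3.300000, running G = 3.300000
t=1: π = [0.2100, 0.2700, 0.2100, 0.1400, 0.1700], E[r] = 2.4900, γ^t·E[r] = 1.992000, running G = 5.292000
t=2: π = [0.2000, 0.2330, 0.2210, 0.1560, 0.1900], E[r] = 2.4640, γ^t·E[r] = 1.576960, running G = 6.868960
t=3: π = [0.1979, 0.2348, 0.2221, 0.1577, 0.1875], E[r] = 2.4591, γ^t·E[r] = 1.259059, running G = 8.128019
t=4: π = [0.1976, 0.2348, 0.2222, 0.1578, 0.1877], E[r] = 2.4593, γ^t·E[r] = 1.007317, running G = 9.135336
t=5: π = [0.1975, 0.2348, 0.2222, 0.1578, 0.1877], E[r] = 2.4593, γ^t·E[r] = 0.805855, running G = 9.941191
t=6: π = [0.1975, 0.2348, 0.2222, 0.1578, 0.1877], E[r] = 2.4593, γ^t·E[r] = 0.644686, running G = 10.585878
t=7: π = [0.1975, 0.2348, 0.2222, 0.1578, 0.1877], E[r] = 2.4593, γ^t·E[r] = 0.515749, running G = 11.101627
t=8: π = [0.1975, 0.2348, 0.2222, 0.1578, 0.1877], E[r] = 2.4593, γ^t·E[r] = 0.412599, running G = 11.514226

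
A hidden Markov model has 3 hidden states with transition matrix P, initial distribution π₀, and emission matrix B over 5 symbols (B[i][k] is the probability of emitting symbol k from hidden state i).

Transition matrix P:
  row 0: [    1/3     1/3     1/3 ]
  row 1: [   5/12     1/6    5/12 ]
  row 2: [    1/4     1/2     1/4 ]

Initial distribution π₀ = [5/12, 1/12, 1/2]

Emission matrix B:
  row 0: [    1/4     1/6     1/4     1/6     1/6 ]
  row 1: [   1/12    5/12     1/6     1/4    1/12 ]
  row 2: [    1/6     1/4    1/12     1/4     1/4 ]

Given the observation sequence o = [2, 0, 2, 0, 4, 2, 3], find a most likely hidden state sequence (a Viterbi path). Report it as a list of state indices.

t=0: δ = [1.042e-01, 1.389e-02, 4.167e-02]  (obs o_0=2)
t=1: δ = [8.681e-03, 2.894e-03, 5.787e-03]  ψ = [0, 0, 0]  (obs o_1=0)
t=2: δ = [7.234e-04, 4.823e-04, 2.411e-04]  ψ = [0, 0, 0]  (obs o_2=2)
t=3: δ = [6.028e-05, 2.009e-05, 4.019e-05]  ψ = [0, 0, 0]  (obs o_3=0)
t=4: δ = [3.349e-06, 1.674e-06, 5.023e-06]  ψ = [0, 0, 0]  (obs o_4=4)
t=5: δ = [3.140e-07, 4.186e-07, 1.047e-07]  ψ = [2, 2, 2]  (obs o_5=2)
t=6: δ = [2.907e-08, 2.616e-08, 4.361e-08]  ψ = [1, 0, 1]  (obs o_6=3)
backtrack: best end state = 2; path = [0, 0, 0, 0, 2, 1, 2]

path = [0, 0, 0, 0, 2, 1, 2]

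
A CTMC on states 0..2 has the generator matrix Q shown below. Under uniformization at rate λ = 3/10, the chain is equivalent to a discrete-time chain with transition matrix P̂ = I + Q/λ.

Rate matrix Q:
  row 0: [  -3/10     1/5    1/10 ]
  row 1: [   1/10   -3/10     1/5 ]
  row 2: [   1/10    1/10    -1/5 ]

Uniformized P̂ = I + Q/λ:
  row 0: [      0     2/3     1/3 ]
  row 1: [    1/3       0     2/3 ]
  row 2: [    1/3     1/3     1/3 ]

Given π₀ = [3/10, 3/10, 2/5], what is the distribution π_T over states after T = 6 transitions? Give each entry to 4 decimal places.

π = [0.2501, 0.3121, 0.4379]

t=0: π = [0.3000, 0.3000, 0.4000]
t=1: π = [0.2333, 0.3333, 0.4333]
t=2: π = [0.2556, 0.3000, 0.4444]
t=3: π = [0.2481, 0.3185, 0.4333]
t=4: π = [0.2506, 0.3099, 0.4395]
t=5: π = [0.2498, 0.3136, 0.4366]
t=6: π = [0.2501, 0.3121, 0.4379]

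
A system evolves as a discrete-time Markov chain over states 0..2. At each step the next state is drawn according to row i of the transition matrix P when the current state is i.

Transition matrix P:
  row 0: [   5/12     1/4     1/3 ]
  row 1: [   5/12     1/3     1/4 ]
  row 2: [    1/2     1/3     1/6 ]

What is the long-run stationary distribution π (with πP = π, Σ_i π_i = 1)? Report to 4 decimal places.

π = [0.4387, 0.2968, 0.2645]

Balance equations π_j = Σ_i π_i·P[i][j]:
  π_0 = 5/12·π_0 + 5/12·π_1 + 1/2·π_2
  π_1 = 1/4·π_0 + 1/3·π_1 + 1/3·π_2
  normalize: π_0 + π_1 + π_2 = 1
Solving the linear system gives exactly π = [68/155, 46/155, 41/155].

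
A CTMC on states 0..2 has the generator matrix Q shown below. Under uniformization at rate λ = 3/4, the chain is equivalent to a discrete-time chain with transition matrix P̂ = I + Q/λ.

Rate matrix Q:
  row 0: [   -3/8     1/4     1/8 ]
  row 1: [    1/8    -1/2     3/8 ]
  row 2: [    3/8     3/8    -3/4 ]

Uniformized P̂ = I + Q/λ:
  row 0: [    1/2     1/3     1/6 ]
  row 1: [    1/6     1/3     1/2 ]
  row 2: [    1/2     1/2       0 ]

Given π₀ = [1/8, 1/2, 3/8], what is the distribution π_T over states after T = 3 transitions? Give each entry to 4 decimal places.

π = [0.3738, 0.3756, 0.2506]

t=0: π = [0.1250, 0.5000, 0.3750]
t=1: π = [0.3333, 0.3958, 0.2708]
t=2: π = [0.3681, 0.3785, 0.2535]
t=3: π = [0.3738, 0.3756, 0.2506]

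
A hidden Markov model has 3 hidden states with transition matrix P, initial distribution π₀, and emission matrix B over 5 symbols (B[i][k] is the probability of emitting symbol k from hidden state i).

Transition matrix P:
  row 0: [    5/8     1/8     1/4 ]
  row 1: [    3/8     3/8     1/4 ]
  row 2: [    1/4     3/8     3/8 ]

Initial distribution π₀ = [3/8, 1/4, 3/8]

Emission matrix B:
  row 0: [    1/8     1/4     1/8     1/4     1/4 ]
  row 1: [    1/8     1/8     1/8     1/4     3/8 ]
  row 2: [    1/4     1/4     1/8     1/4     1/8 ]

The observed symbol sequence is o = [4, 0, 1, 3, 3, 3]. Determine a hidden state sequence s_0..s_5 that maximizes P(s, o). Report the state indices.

t=0: δ = [9.375e-02, 9.375e-02, 4.688e-02]  (obs o_0=4)
t=1: δ = [7.324e-03, 4.395e-03, 5.859e-03]  ψ = [0, 1, 0]  (obs o_1=0)
t=2: δ = [1.144e-03, 2.747e-04, 5.493e-04]  ψ = [0, 2, 2]  (obs o_2=1)
t=3: δ = [1.788e-04, 5.150e-05, 7.153e-05]  ψ = [0, 2, 0]  (obs o_3=3)
t=4: δ = [2.794e-05, 6.706e-06, 1.118e-05]  ψ = [0, 2, 0]  (obs o_4=3)
t=5: δ = [4.366e-06, 1.048e-06, 1.746e-06]  ψ = [0, 2, 0]  (obs o_5=3)
backtrack: best end state = 0; path = [0, 0, 0, 0, 0, 0]

path = [0, 0, 0, 0, 0, 0]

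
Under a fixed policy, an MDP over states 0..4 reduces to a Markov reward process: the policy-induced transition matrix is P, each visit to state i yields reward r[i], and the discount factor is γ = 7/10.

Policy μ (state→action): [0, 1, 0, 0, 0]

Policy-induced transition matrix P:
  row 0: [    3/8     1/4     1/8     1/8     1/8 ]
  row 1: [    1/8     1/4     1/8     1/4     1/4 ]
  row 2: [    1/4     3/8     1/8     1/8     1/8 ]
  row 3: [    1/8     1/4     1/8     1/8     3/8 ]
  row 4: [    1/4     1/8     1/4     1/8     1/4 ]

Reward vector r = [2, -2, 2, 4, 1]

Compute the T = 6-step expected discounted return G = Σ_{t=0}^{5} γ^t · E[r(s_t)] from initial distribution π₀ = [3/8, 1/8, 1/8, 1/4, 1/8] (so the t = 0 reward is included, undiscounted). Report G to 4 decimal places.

t=0: π = [0.3750, 0.1250, 0.1250, 0.2500, 0.1250], E[r] = 1.8750, γ^t·E[r] = 1.875000, running G = 1.875000
t=1: π = [0.2500, 0.2500, 0.1406, 0.1406, 0.2188], E[r] = 1.0625, γ^t·E[r] = 0.743750, running G = 2.618750
t=2: π = [0.2324, 0.2402, 0.1523, 0.1563, 0.2188], E[r] = 1.1328, γ^t·E[r] = 0.555078, running G = 3.173828
t=3: π = [0.2295, 0.2417, 0.1523, 0.1550, 0.2214], E[r] = 1.1218, γ^t·E[r] = 0.384786, running G = 3.558615
t=4: π = [0.2291, 0.2414, 0.1527, 0.1552, 0.2216], E[r] = 1.1233, γ^t·E[r] = 0.269710, running G = 3.828324
t=5: π = [0.2291, 0.2414, 0.1527, 0.1552, 0.2217], E[r] = 1.1231, γ^t·E[r] = 0.188767, running G = 4.017091

G = 4.0171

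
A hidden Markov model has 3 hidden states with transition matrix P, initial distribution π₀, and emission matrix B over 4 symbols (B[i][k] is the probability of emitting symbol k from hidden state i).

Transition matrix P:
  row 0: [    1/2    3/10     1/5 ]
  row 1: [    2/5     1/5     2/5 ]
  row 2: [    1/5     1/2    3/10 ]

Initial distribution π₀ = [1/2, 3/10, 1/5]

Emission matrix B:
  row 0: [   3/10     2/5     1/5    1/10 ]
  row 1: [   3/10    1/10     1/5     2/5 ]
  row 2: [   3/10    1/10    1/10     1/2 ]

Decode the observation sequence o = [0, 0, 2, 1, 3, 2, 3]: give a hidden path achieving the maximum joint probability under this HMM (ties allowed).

t=0: δ = [1.500e-01, 9.000e-02, 6.000e-02]  (obs o_0=0)
t=1: δ = [2.250e-02, 1.350e-02, 1.080e-02]  ψ = [0, 0, 1]  (obs o_1=0)
t=2: δ = [2.250e-03, 1.350e-03, 5.400e-04]  ψ = [0, 0, 1]  (obs o_2=2)
t=3: δ = [4.500e-04, 6.750e-05, 5.400e-05]  ψ = [0, 0, 1]  (obs o_3=1)
t=4: δ = [2.250e-05, 5.400e-05, 4.500e-05]  ψ = [0, 0, 0]  (obs o_4=3)
t=5: δ = [4.320e-06, 4.500e-06, 2.160e-06]  ψ = [1, 2, 1]  (obs o_5=2)
t=6: δ = [2.160e-07, 5.184e-07, 9.000e-07]  ψ = [0, 0, 1]  (obs o_6=3)
backtrack: best end state = 2; path = [0, 0, 0, 0, 2, 1, 2]

path = [0, 0, 0, 0, 2, 1, 2]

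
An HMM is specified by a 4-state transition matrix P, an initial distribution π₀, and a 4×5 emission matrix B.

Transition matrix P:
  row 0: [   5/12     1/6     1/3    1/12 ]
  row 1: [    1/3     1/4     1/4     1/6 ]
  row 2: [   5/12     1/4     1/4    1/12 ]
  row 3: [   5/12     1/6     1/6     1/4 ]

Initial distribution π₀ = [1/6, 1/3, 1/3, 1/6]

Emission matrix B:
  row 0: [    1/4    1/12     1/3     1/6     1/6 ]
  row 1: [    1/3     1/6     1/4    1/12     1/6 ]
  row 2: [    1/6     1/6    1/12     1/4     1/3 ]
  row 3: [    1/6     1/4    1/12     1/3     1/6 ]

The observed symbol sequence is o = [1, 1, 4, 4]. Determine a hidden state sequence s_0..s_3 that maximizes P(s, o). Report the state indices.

t=0: δ = [1.389e-02, 5.556e-02, 5.556e-02, 4.167e-02]  (obs o_0=1)
t=1: δ = [1.929e-03, 2.315e-03, 2.315e-03, 2.604e-03]  ψ = [2, 1, 1, 3]  (obs o_1=1)
t=2: δ = [1.808e-04, 9.645e-05, 2.143e-04, 1.085e-04]  ψ = [3, 1, 0, 3]  (obs o_2=4)
t=3: δ = [1.488e-05, 8.931e-06, 2.009e-05, 4.521e-06]  ψ = [2, 2, 0, 3]  (obs o_3=4)
backtrack: best end state = 2; path = [3, 3, 0, 2]

path = [3, 3, 0, 2]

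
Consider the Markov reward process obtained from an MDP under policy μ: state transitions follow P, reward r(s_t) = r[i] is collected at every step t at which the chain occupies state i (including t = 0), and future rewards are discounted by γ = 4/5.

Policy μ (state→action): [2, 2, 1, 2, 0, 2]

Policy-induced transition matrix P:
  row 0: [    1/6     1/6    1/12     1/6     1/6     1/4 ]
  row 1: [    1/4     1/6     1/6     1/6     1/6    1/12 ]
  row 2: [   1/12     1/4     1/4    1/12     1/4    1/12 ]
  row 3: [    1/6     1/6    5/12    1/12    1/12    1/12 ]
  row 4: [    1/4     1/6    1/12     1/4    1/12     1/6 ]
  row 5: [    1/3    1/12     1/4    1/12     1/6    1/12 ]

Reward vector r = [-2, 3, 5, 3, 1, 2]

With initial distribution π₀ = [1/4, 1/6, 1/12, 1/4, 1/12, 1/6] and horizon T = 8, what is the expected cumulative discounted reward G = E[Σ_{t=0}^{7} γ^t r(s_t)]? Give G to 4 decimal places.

t=0: π = [0.2500, 0.1667, 0.0833, 0.2500, 0.0833, 0.1667], E[r] = 1.5833, γ^t·E[r] = 1.583333, running G = 1.583333
t=1: π = [0.2083, 0.1597, 0.2222, 0.1319, 0.1458, 0.1319], E[r] = 1.9792, γ^t·E[r] = 1.583333, running G = 3.166667
t=2: π = [0.1956, 0.1742, 0.1997, 0.1383, 0.1620, 0.1302], E[r] = 1.9670, γ^t·E[r] = 1.258889, running G = 4.425556
t=3: π = [0.1997, 0.1725, 0.1989, 0.1412, 0.1583, 0.1294], E[r] = 1.9531, γ^t·E[r] = 1.000000, running G = 5.425556
t=4: π = [0.1992, 0.1725, 0.1995, 0.1407, 0.1583, 0.1298], E[r] = 1.9565, γ^t·E[r] = 0.801365, running G = 6.226920
t=5: π = [0.1992, 0.1725, 0.1995, 0.1407, 0.1584, 0.1297], E[r] = 1.9563, γ^t·E[r] = 0.641046, running G = 6.867966
t=6: π = [0.1992, 0.1725, 0.1995, 0.1407, 0.1584, 0.1297], E[r] = 1.9563, γ^t·E[r] = 0.512833, running G = 7.380799
t=7: π = [0.1992, 0.1725, 0.1995, 0.1407, 0.1584, 0.1297], E[r] = 1.9563, γ^t·E[r] = 0.410265, running G = 7.791064

G = 7.7911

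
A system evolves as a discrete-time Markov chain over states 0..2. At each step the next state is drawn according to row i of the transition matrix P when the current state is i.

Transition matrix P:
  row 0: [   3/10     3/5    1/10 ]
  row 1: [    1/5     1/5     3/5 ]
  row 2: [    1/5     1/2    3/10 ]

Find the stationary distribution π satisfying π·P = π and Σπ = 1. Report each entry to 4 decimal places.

π = [0.2222, 0.4017, 0.3761]

Balance equations π_j = Σ_i π_i·P[i][j]:
  π_0 = 3/10·π_0 + 1/5·π_1 + 1/5·π_2
  π_1 = 3/5·π_0 + 1/5·π_1 + 1/2·π_2
  normalize: π_0 + π_1 + π_2 = 1
Solving the linear system gives exactly π = [2/9, 47/117, 44/117].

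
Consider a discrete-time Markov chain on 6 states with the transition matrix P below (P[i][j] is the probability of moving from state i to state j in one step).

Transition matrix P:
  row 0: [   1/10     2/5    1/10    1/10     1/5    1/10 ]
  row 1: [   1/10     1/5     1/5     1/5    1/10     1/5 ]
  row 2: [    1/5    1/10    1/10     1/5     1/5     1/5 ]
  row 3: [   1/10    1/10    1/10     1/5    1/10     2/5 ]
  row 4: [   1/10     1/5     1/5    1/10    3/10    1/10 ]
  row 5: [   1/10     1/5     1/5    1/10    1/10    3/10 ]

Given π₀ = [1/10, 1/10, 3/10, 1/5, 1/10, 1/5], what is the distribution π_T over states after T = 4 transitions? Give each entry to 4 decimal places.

t=0: π = [0.1000, 0.1000, 0.3000, 0.2000, 0.1000, 0.2000]
t=1: π = [0.1300, 0.1700, 0.1400, 0.1600, 0.1600, 0.2400]
t=2: π = [0.1140, 0.1960, 0.1570, 0.1470, 0.1590, 0.2270]
t=3: π = [0.1157, 0.1924, 0.1582, 0.1500, 0.1589, 0.2248]
t=4: π = [0.1158, 0.1923, 0.1576, 0.1501, 0.1592, 0.2250]

π = [0.1158, 0.1923, 0.1576, 0.1501, 0.1592, 0.2250]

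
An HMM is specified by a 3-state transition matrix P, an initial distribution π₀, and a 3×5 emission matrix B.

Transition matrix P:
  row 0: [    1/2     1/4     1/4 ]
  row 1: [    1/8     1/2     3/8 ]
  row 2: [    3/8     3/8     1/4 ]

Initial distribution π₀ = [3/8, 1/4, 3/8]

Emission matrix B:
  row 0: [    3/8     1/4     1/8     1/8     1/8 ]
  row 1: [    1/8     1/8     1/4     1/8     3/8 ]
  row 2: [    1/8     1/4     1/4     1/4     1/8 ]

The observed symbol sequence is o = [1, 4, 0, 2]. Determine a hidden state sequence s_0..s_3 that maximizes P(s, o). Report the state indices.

t=0: δ = [9.375e-02, 3.125e-02, 9.375e-02]  (obs o_0=1)
t=1: δ = [5.859e-03, 1.318e-02, 2.930e-03]  ψ = [0, 2, 0]  (obs o_1=4)
t=2: δ = [1.099e-03, 8.240e-04, 6.180e-04]  ψ = [0, 1, 1]  (obs o_2=0)
t=3: δ = [6.866e-05, 1.030e-04, 7.725e-05]  ψ = [0, 1, 1]  (obs o_3=2)
backtrack: best end state = 1; path = [2, 1, 1, 1]

path = [2, 1, 1, 1]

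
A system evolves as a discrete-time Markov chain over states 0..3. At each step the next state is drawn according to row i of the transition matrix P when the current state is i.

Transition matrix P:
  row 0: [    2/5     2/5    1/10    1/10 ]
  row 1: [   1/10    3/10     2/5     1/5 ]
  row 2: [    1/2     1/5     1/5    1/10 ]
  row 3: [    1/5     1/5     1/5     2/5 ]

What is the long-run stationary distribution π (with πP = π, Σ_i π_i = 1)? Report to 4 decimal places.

Balance equations π_j = Σ_i π_i·P[i][j]:
  π_0 = 2/5·π_0 + 1/10·π_1 + 1/2·π_2 + 1/5·π_3
  π_1 = 2/5·π_0 + 3/10·π_1 + 1/5·π_2 + 1/5·π_3
  π_2 = 1/10·π_0 + 2/5·π_1 + 1/5·π_2 + 1/5·π_3
  normalize: π_0 + π_1 + π_2 + π_3 = 1
Solving the linear system gives exactly π = [226/755, 218/755, 172/755, 139/755].

π = [0.2993, 0.2887, 0.2278, 0.1841]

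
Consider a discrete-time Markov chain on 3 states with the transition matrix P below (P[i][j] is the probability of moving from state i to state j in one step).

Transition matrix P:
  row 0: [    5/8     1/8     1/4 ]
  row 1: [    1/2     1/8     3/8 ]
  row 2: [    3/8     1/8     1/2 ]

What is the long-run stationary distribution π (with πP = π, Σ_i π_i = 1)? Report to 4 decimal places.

Balance equations π_j = Σ_i π_i·P[i][j]:
  π_0 = 5/8·π_0 + 1/2·π_1 + 3/8·π_2
  π_1 = 1/8·π_0 + 1/8·π_1 + 1/8·π_2
  normalize: π_0 + π_1 + π_2 = 1
Solving the linear system gives exactly π = [25/48, 1/8, 17/48].

π = [0.5208, 0.1250, 0.3542]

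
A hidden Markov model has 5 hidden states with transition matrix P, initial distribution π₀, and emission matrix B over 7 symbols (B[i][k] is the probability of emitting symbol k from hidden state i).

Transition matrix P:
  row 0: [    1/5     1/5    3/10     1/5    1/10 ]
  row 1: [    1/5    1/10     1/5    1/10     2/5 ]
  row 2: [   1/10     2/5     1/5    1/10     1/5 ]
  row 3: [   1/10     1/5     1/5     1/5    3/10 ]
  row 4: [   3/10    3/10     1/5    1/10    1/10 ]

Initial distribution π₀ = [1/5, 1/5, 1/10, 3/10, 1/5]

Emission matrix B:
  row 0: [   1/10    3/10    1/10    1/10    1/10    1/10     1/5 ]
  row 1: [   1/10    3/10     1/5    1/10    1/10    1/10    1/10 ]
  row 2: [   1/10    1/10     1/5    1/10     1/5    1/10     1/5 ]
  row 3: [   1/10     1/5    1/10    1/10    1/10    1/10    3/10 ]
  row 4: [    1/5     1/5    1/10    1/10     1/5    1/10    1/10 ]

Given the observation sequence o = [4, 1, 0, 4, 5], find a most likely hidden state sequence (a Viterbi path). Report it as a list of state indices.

path = [4, 1, 4, 2, 1]

t=0: δ = [2.000e-02, 2.000e-02, 2.000e-02, 3.000e-02, 4.000e-02]  (obs o_0=4)
t=1: δ = [3.600e-03, 3.600e-03, 8.000e-04, 1.200e-03, 1.800e-03]  ψ = [4, 4, 4, 3, 3]  (obs o_1=1)
t=2: δ = [7.200e-05, 7.200e-05, 1.080e-04, 7.200e-05, 2.880e-04]  ψ = [0, 0, 0, 0, 1]  (obs o_2=0)
t=3: δ = [8.640e-06, 8.640e-06, 1.152e-05, 2.880e-06, 5.760e-06]  ψ = [4, 4, 4, 4, 1]  (obs o_3=4)
t=4: δ = [1.728e-07, 4.608e-07, 2.592e-07, 1.728e-07, 3.456e-07]  ψ = [0, 2, 0, 0, 1]  (obs o_4=5)
backtrack: best end state = 1; path = [4, 1, 4, 2, 1]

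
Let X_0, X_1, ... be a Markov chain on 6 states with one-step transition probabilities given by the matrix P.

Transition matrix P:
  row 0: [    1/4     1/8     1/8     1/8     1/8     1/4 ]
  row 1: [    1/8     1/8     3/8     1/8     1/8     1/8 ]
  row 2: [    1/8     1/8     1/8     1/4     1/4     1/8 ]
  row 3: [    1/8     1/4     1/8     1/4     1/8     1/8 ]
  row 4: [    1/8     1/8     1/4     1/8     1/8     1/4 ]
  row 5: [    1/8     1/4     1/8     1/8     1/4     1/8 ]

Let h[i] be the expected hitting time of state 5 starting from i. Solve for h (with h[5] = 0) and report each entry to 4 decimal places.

First-step conditioning: h[5] = 0; for i ≠ 5, h[i] = 1 + Σ_k P[i][k]·h[k].
  h[0] = 1 + 1/4·h[0] + 1/8·h[1] + 1/8·h[2] + 1/8·h[3] + 1/8·h[4]
  h[1] = 1 + 1/8·h[0] + 1/8·h[1] + 3/8·h[2] + 1/8·h[3] + 1/8·h[4]
  h[2] = 1 + 1/8·h[0] + 1/8·h[1] + 1/8·h[2] + 1/4·h[3] + 1/4·h[4]
  h[3] = 1 + 1/8·h[0] + 1/4·h[1] + 1/8·h[2] + 1/4·h[3] + 1/8·h[4]
  h[4] = 1 + 1/8·h[0] + 1/8·h[1] + 1/4·h[2] + 1/8·h[3] + 1/8·h[4]
Solving the 5×5 linear system over states ≠ 5 gives exactly h = [28096/5287, 32648/5287, 32256/5287, 32760/5287, 28616/5287, 0] (h[5] = 0 is the target).

h = [5.3142, 6.1751, 6.1010, 6.1963, 5.4125, 0.0000]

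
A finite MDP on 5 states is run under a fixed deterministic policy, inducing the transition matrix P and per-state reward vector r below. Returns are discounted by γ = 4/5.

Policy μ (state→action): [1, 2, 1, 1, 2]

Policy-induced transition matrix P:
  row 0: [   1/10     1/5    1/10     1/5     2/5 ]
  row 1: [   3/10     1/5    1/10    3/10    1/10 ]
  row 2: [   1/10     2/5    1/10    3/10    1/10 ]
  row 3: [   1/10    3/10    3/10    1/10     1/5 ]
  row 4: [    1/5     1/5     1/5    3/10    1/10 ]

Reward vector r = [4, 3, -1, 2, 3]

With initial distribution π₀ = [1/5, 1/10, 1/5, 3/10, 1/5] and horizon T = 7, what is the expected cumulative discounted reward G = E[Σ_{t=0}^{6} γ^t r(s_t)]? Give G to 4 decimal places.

t=0: π = [0.2000, 0.1000, 0.2000, 0.3000, 0.2000], E[r] = 2.1000, γ^t·E[r] = 2.100000, running G = 2.100000
t=1: π = [0.1400, 0.2700, 0.1800, 0.2200, 0.1900], E[r] = 2.2000, γ^t·E[r] = 1.760000, running G = 3.860000
t=2: π = [0.1730, 0.2580, 0.1630, 0.2420, 0.1640], E[r] = 2.2790, γ^t·E[r] = 1.458560, running G = 5.318560
t=3: π = [0.1680, 0.2568, 0.1648, 0.2343, 0.1761], E[r] = 2.2745, γ^t·E[r] = 1.164544, running G = 6.483104
t=4: π = [0.1690, 0.2564, 0.1645, 0.2363, 0.1738], E[r] = 2.2748, γ^t·E[r] = 0.931738, running G = 7.414842
t=5: π = [0.1687, 0.2565, 0.1647, 0.2358, 0.1743], E[r] = 2.2742, γ^t·E[r] = 0.745217, running G = 8.160059
t=6: π = [0.1687, 0.2565, 0.1646, 0.2360, 0.1742], E[r] = 2.2744, γ^t·E[r] = 0.596213, running G = 8.756272

G = 8.7563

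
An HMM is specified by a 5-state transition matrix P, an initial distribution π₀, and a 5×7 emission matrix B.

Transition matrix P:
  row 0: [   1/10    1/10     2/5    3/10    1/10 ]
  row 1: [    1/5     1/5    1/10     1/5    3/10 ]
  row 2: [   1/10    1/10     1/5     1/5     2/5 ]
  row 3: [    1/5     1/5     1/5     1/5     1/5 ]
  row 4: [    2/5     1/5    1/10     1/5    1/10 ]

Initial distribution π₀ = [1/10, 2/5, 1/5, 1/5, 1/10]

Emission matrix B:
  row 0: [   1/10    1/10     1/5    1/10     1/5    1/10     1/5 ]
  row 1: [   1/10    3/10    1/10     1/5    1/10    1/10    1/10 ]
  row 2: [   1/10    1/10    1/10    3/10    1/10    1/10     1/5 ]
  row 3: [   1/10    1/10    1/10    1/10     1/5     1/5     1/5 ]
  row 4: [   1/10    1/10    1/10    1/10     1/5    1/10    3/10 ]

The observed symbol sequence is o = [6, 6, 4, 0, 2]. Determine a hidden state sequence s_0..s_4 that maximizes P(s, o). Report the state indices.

t=0: δ = [2.000e-02, 4.000e-02, 4.000e-02, 4.000e-02, 3.000e-02]  (obs o_0=6)
t=1: δ = [2.400e-03, 8.000e-04, 1.600e-03, 1.600e-03, 4.800e-03]  ψ = [4, 1, 0, 1, 2]  (obs o_1=6)
t=2: δ = [3.840e-04, 9.600e-05, 9.600e-05, 1.920e-04, 1.280e-04]  ψ = [4, 4, 0, 4, 2]  (obs o_2=4)
t=3: δ = [5.120e-06, 3.840e-06, 1.536e-05, 1.152e-05, 3.840e-06]  ψ = [4, 0, 0, 0, 0]  (obs o_3=0)
t=4: δ = [4.608e-07, 2.304e-07, 3.072e-07, 3.072e-07, 6.144e-07]  ψ = [3, 3, 2, 2, 2]  (obs o_4=2)
backtrack: best end state = 4; path = [2, 4, 0, 2, 4]

path = [2, 4, 0, 2, 4]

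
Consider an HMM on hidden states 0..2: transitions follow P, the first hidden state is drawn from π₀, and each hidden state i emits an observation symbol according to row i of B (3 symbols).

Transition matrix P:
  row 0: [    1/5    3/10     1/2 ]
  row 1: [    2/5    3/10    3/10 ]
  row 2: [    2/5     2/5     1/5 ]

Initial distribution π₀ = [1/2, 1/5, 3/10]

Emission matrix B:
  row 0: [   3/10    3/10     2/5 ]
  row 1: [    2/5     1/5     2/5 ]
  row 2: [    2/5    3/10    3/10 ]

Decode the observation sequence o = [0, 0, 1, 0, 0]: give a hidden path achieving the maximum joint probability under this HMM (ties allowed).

t=0: δ = [1.500e-01, 8.000e-02, 1.200e-01]  (obs o_0=0)
t=1: δ = [1.440e-02, 1.920e-02, 3.000e-02]  ψ = [2, 2, 0]  (obs o_1=0)
t=2: δ = [3.600e-03, 2.400e-03, 2.160e-03]  ψ = [2, 2, 0]  (obs o_2=1)
t=3: δ = [2.880e-04, 4.320e-04, 7.200e-04]  ψ = [1, 0, 0]  (obs o_3=0)
t=4: δ = [8.640e-05, 1.152e-04, 5.760e-05]  ψ = [2, 2, 0]  (obs o_4=0)
backtrack: best end state = 1; path = [0, 2, 0, 2, 1]

path = [0, 2, 0, 2, 1]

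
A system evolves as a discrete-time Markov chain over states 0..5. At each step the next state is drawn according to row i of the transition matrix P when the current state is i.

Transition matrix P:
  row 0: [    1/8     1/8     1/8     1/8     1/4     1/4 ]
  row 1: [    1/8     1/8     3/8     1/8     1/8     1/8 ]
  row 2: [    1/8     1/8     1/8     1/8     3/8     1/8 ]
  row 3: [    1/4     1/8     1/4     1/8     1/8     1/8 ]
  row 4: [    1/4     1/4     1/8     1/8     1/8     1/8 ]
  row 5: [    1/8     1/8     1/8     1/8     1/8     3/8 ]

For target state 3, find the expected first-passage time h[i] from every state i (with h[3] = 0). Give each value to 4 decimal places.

h = [8.0000, 8.0000, 8.0000, 0.0000, 8.0000, 8.0000]

First-step conditioning: h[3] = 0; for i ≠ 3, h[i] = 1 + Σ_k P[i][k]·h[k].
  h[0] = 1 + 1/8·h[0] + 1/8·h[1] + 1/8·h[2] + 1/4·h[4] + 1/4·h[5]
  h[1] = 1 + 1/8·h[0] + 1/8·h[1] + 3/8·h[2] + 1/8·h[4] + 1/8·h[5]
  h[2] = 1 + 1/8·h[0] + 1/8·h[1] + 1/8·h[2] + 3/8·h[4] + 1/8·h[5]
  h[4] = 1 + 1/4·h[0] + 1/4·h[1] + 1/8·h[2] + 1/8·h[4] + 1/8·h[5]
  h[5] = 1 + 1/8·h[0] + 1/8·h[1] + 1/8·h[2] + 1/8·h[4] + 3/8·h[5]
Solving the 5×5 linear system over states ≠ 3 gives exactly h = [8, 8, 8, 0, 8, 8] (h[3] = 0 is the target).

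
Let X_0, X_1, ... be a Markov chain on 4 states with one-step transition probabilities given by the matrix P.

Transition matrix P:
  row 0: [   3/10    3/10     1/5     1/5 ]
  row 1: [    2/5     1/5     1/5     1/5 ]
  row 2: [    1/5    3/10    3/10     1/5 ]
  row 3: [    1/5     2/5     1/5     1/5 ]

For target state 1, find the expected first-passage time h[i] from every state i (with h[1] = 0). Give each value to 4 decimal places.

First-step conditioning: h[1] = 0; for i ≠ 1, h[i] = 1 + Σ_k P[i][k]·h[k].
  h[0] = 1 + 3/10·h[0] + 1/5·h[2] + 1/5·h[3]
  h[2] = 1 + 1/5·h[0] + 3/10·h[2] + 1/5·h[3]
  h[3] = 1 + 1/5·h[0] + 1/5·h[2] + 1/5·h[3]
Solving the 3×3 linear system over states ≠ 1 gives exactly h = [25/8, 0, 25/8, 45/16] (h[1] = 0 is the target).

h = [3.1250, 0.0000, 3.1250, 2.8125]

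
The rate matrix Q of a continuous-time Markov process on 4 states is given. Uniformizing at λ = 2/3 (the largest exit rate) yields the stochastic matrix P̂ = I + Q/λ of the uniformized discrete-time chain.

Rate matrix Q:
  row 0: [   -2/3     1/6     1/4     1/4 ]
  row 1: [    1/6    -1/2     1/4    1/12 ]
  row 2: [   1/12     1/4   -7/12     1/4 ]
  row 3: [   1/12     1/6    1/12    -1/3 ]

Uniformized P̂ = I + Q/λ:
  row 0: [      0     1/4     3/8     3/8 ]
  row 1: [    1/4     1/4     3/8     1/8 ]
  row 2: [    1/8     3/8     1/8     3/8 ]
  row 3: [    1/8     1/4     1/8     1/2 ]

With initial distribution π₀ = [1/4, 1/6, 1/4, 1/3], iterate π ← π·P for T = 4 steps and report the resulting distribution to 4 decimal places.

t=0: π = [0.2500, 0.1667, 0.2500, 0.3333]
t=1: π = [0.1146, 0.2813, 0.2292, 0.3750]
t=2: π = [0.1458, 0.2786, 0.2240, 0.3516]
t=3: π = [0.1416, 0.2780, 0.2311, 0.3493]
t=4: π = [0.1420, 0.2789, 0.2299, 0.3492]

π = [0.1420, 0.2789, 0.2299, 0.3492]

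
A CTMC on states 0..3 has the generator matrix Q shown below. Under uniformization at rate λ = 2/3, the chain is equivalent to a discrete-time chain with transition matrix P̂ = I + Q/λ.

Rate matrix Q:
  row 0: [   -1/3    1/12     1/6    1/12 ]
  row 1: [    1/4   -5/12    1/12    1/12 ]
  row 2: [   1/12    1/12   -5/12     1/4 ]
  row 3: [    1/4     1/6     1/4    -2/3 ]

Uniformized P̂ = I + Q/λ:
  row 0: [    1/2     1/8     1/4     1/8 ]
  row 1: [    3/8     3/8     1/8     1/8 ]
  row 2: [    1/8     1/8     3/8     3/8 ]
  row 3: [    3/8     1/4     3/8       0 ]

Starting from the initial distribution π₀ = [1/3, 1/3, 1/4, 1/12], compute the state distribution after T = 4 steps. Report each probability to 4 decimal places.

π = [0.3488, 0.1957, 0.2821, 0.1733]

t=0: π = [0.3333, 0.3333, 0.2500, 0.0833]
t=1: π = [0.3542, 0.2188, 0.2500, 0.1771]
t=2: π = [0.3568, 0.2018, 0.2760, 0.1654]
t=3: π = [0.3506, 0.1961, 0.2799, 0.1733]
t=4: π = [0.3488, 0.1957, 0.2821, 0.1733]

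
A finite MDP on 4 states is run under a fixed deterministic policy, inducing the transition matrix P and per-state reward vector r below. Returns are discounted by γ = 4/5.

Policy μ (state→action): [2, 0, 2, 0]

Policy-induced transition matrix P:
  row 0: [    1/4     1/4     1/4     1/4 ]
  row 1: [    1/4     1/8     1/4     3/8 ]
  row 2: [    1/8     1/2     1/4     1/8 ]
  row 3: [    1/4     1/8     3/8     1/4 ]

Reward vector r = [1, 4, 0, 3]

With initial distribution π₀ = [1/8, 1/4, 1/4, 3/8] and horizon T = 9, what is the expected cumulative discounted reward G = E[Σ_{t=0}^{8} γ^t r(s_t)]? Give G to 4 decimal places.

G = 8.8010

t=0: π = [0.1250, 0.2500, 0.2500, 0.3750], E[r] = 2.2500, γ^t·E[r] = 2.250000, running G = 2.250000
t=1: π = [0.2188, 0.2344, 0.2969, 0.2500], E[r] = 1.9063, γ^t·E[r] = 1.525000, running G = 3.775000
t=2: π = [0.2129, 0.2637, 0.2813, 0.2422], E[r] = 1.9941, γ^t·E[r] = 1.276250, running G = 5.051250
t=3: π = [0.2148, 0.2571, 0.2803, 0.2478], E[r] = 1.9866, γ^t·E[r] = 1.017125, running G = 6.068375
t=4: π = [0.2150, 0.2570, 0.2810, 0.2471], E[r] = 1.9841, γ^t·E[r] = 0.812688, running G = 6.881063
t=5: π = [0.2149, 0.2572, 0.2809, 0.2470], E[r] = 1.9848, γ^t·E[r] = 0.650385, running G = 7.531448
t=6: π = [0.2149, 0.2572, 0.2809, 0.2470], E[r] = 1.9848, γ^t·E[r] = 0.520301, running G = 8.051748
t=7: π = [0.2149, 0.2572, 0.2809, 0.2470], E[r] = 1.9848, γ^t·E[r] = 0.416236, running G = 8.467984
t=8: π = [0.2149, 0.2572, 0.2809, 0.2470], E[r] = 1.9848, γ^t·E[r] = 0.332989, running G = 8.800974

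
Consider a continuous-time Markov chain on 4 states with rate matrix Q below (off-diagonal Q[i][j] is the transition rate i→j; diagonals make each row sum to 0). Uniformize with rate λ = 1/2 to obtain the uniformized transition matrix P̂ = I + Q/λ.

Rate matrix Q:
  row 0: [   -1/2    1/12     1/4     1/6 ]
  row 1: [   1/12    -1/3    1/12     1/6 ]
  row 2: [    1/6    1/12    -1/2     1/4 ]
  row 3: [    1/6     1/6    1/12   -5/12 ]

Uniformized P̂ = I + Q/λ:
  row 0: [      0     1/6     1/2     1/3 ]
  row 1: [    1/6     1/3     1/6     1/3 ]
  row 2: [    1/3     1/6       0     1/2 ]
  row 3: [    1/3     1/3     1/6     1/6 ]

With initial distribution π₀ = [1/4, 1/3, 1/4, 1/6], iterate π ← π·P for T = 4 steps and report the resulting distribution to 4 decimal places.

t=0: π = [0.2500, 0.3333, 0.2500, 0.1667]
t=1: π = [0.1944, 0.2500, 0.2083, 0.3472]
t=2: π = [0.2269, 0.2662, 0.1968, 0.3102]
t=3: π = [0.2133, 0.2627, 0.2095, 0.3144]
t=4: π = [0.2184, 0.2629, 0.2029, 0.3158]

π = [0.2184, 0.2629, 0.2029, 0.3158]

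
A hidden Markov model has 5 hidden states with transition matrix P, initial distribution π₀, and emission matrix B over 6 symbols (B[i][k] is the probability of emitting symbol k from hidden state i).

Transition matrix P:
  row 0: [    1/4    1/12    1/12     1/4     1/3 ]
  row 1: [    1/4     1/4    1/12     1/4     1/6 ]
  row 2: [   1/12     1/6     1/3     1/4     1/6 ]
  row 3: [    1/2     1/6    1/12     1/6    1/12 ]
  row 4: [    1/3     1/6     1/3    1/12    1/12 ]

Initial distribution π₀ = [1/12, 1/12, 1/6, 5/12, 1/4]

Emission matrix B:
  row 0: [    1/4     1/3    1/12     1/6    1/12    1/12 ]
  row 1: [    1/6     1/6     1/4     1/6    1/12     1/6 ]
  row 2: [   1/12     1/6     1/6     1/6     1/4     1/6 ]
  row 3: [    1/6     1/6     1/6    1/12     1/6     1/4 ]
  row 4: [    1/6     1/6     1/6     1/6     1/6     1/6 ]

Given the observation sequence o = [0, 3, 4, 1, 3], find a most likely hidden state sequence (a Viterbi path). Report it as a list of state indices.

path = [3, 0, 3, 0, 4]

t=0: δ = [2.083e-02, 1.389e-02, 1.389e-02, 6.944e-02, 4.167e-02]  (obs o_0=0)
t=1: δ = [5.787e-03, 1.929e-03, 2.315e-03, 9.645e-04, 1.157e-03]  ψ = [3, 3, 4, 3, 0]  (obs o_1=3)
t=2: δ = [1.206e-04, 4.019e-05, 1.929e-04, 2.411e-04, 3.215e-04]  ψ = [0, 0, 2, 0, 0]  (obs o_2=4)
t=3: δ = [4.019e-05, 8.931e-06, 1.786e-05, 8.038e-06, 6.698e-06]  ψ = [3, 4, 4, 2, 0]  (obs o_3=1)
t=4: δ = [1.674e-06, 5.582e-07, 9.923e-07, 8.372e-07, 2.233e-06]  ψ = [0, 0, 2, 0, 0]  (obs o_4=3)
backtrack: best end state = 4; path = [3, 0, 3, 0, 4]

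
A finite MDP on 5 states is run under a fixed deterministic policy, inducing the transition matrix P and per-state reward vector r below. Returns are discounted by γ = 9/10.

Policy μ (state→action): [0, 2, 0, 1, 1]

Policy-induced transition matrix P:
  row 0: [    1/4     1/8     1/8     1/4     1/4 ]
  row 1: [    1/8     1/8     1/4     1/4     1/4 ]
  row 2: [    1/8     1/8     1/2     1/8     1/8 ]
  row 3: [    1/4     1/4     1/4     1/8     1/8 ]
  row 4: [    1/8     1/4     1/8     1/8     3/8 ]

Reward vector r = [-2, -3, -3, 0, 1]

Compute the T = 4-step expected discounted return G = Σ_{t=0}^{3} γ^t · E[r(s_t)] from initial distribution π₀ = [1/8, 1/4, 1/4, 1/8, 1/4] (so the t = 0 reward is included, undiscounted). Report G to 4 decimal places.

G = -4.9619

t=0: π = [0.1250, 0.2500, 0.2500, 0.1250, 0.2500], E[r] = -1.5000, γ^t·E[r] = -1.500000, running G = -1.500000
t=1: π = [0.1563, 0.1719, 0.2656, 0.1719, 0.2344], E[r] = -1.3906, γ^t·E[r] = -1.251563, running G = -2.751563
t=2: π = [0.1660, 0.1758, 0.2676, 0.1660, 0.2246], E[r] = -1.4375, γ^t·E[r] = -1.164375, running G = -3.915938
t=3: π = [0.1665, 0.1738, 0.2681, 0.1677, 0.2239], E[r] = -1.4348, γ^t·E[r] = -1.045980, running G = -4.961917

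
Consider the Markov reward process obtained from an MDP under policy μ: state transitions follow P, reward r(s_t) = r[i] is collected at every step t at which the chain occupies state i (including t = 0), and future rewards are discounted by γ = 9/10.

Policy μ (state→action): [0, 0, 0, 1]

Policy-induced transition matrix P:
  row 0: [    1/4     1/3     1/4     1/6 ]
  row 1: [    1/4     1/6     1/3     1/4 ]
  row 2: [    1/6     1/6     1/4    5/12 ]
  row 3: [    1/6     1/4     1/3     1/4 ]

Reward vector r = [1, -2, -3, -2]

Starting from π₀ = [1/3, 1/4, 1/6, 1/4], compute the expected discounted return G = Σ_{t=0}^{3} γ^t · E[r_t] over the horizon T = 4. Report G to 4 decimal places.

t=0: π = [0.3333, 0.2500, 0.1667, 0.2500], E[r] = -1.1667, γ^t·E[r] = -1.166667, running G = -1.166667
t=1: π = [0.2153, 0.2431, 0.2917, 0.2500], E[r] = -1.6458, γ^t·E[r] = -1.481250, running G = -2.647917
t=2: π = [0.2049, 0.2234, 0.2911, 0.2807], E[r] = -1.6765, γ^t·E[r] = -1.357969, running G = -4.005885
t=3: π = [0.2024, 0.2242, 0.2920, 0.2814], E[r] = -1.6849, γ^t·E[r] = -1.228324, running G = -5.234210

G = -5.2342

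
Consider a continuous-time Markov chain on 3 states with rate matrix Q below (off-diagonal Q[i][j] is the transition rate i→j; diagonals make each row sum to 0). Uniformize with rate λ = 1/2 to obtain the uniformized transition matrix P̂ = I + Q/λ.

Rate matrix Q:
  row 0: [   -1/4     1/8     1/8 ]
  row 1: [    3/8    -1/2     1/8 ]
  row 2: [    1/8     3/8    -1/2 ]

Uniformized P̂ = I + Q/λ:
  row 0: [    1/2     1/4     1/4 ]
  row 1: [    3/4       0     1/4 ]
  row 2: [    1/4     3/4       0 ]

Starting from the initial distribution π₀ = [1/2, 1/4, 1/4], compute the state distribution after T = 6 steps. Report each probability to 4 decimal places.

π = [0.5201, 0.2798, 0.2000]

t=0: π = [0.5000, 0.2500, 0.2500]
t=1: π = [0.5000, 0.3125, 0.1875]
t=2: π = [0.5313, 0.2656, 0.2031]
t=3: π = [0.5156, 0.2852, 0.1992]
t=4: π = [0.5215, 0.2783, 0.2002]
t=5: π = [0.5195, 0.2805, 0.2000]
t=6: π = [0.5201, 0.2798, 0.2000]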